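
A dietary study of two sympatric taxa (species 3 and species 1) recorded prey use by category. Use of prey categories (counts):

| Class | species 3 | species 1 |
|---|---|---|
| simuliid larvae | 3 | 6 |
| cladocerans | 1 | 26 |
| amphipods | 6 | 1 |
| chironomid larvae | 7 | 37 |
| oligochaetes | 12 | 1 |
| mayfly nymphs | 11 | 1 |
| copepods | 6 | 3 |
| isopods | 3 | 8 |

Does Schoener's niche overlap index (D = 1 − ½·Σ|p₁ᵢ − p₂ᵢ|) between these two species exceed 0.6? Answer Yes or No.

Proportions for species 3 (n=49): 3/49=0.0612, 1/49=0.0204, 6/49=0.1224, 7/49=0.1429, 12/49=0.2449, 11/49=0.2245, 6/49=0.1224, 3/49=0.0612
Proportions for species 1 (n=83): 6/83=0.0723, 26/83=0.3133, 1/83=0.0120, 37/83=0.4458, 1/83=0.0120, 1/83=0.0120, 3/83=0.0361, 8/83=0.0964
Σ|p₁ᵢ − p₂ᵢ| = 0.0111 + 0.2929 + 0.1104 + 0.3029 + 0.2329 + 0.2125 + 0.0863 + 0.0352 = 1.2842
D = 1 − ½ × 1.2842 = 1 − 0.64210 = 0.35790
D = 0.35790 < 0.6 → No.

No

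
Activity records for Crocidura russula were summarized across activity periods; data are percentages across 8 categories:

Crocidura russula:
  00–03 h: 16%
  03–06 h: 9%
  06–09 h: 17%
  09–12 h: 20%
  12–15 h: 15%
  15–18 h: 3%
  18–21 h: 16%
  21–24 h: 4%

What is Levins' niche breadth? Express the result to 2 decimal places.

Convert percentages to proportions (divide by 100).
Σpᵢ² = 0.16² + 0.09² + 0.17² + 0.20² + 0.15² + 0.03² + 0.16² + 0.04² = 0.0256 + 0.0081 + 0.0289 + 0.0400 + 0.0225 + 0.0009 + 0.0256 + 0.0016 = 0.1532
B = 1 / 0.1532 = 6.5274

6.53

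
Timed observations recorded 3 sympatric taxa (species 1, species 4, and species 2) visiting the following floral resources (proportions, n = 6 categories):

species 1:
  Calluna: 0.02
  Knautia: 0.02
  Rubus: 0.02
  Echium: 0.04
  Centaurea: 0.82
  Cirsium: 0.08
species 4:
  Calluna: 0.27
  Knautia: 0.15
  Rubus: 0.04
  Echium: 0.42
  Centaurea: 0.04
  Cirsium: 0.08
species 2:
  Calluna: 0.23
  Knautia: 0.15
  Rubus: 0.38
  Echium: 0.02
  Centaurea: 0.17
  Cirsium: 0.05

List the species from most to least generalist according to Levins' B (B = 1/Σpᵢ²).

species 2 > species 4 > species 1

Σp_1ᵢ² = 0.02² + 0.02² + 0.02² + 0.04² + 0.82² + 0.08² = 0.0004 + 0.0004 + 0.0004 + 0.0016 + 0.6724 + 0.0064 = 0.6816
B_1 = 1 / 0.6816 = 1.4671
Σp_4ᵢ² = 0.27² + 0.15² + 0.04² + 0.42² + 0.04² + 0.08² = 0.0729 + 0.0225 + 0.0016 + 0.1764 + 0.0016 + 0.0064 = 0.2814
B_4 = 1 / 0.2814 = 3.5537
Σp_2ᵢ² = 0.23² + 0.15² + 0.38² + 0.02² + 0.17² + 0.05² = 0.0529 + 0.0225 + 0.1444 + 0.0004 + 0.0289 + 0.0025 = 0.2516
B_2 = 1 / 0.2516 = 3.9746
Ranking by B (broadest → narrowest): species 2 (3.97) > species 4 (3.55) > species 1 (1.47)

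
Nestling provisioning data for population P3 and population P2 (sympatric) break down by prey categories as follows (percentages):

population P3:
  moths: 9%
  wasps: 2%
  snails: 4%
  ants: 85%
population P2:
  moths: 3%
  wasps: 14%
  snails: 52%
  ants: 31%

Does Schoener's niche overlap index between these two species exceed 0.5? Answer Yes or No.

No

Convert percentages to proportions (divide by 100).
Σ|p₁ᵢ − p₂ᵢ| = 0.06 + 0.12 + 0.48 + 0.54 = 1.20
D = 1 − ½ × 1.20 = 1 − 0.600 = 0.4000
D = 0.4000 < 0.5 → No.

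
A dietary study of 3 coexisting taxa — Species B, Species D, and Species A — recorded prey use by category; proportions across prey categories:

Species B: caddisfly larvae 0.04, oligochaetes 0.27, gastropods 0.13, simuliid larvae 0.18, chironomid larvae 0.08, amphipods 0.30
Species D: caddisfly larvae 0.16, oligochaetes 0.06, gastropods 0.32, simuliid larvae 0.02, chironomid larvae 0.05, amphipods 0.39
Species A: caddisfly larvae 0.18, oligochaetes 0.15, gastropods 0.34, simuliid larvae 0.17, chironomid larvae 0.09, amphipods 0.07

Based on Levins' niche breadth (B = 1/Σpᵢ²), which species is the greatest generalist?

Species A

Σp_Bᵢ² = 0.04² + 0.27² + 0.13² + 0.18² + 0.08² + 0.30² = 0.0016 + 0.0729 + 0.0169 + 0.0324 + 0.0064 + 0.0900 = 0.2202
B_B = 1 / 0.2202 = 4.5413
Σp_Dᵢ² = 0.16² + 0.06² + 0.32² + 0.02² + 0.05² + 0.39² = 0.0256 + 0.0036 + 0.1024 + 0.0004 + 0.0025 + 0.1521 = 0.2866
B_D = 1 / 0.2866 = 3.4892
Σp_Aᵢ² = 0.18² + 0.15² + 0.34² + 0.17² + 0.09² + 0.07² = 0.0324 + 0.0225 + 0.1156 + 0.0289 + 0.0081 + 0.0049 = 0.2124
B_A = 1 / 0.2124 = 4.7081
Highest B → broadest niche (most generalist): Species A (B = 4.71).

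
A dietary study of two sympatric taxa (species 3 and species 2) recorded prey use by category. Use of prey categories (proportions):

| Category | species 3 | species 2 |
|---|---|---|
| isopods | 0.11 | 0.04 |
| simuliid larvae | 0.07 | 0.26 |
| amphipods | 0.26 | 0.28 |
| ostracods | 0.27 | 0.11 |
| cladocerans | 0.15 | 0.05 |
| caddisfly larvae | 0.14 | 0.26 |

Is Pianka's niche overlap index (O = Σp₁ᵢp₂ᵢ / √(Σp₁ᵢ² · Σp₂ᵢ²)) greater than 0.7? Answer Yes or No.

Σ p₁ᵢp₂ᵢ = 0.0044 + 0.0182 + 0.0728 + 0.0297 + 0.0075 + 0.0364 = 0.1690
Σp_1ᵢ² = 0.11² + 0.07² + 0.26² + 0.27² + 0.15² + 0.14² = 0.0121 + 0.0049 + 0.0676 + 0.0729 + 0.0225 + 0.0196 = 0.1996
Σp_2ᵢ² = 0.04² + 0.26² + 0.28² + 0.11² + 0.05² + 0.26² = 0.0016 + 0.0676 + 0.0784 + 0.0121 + 0.0025 + 0.0676 = 0.2298
O = 0.1690 / √(0.1996 × 0.2298) = 0.1690 / 0.21417 = 0.7891
O = 0.7891 > 0.7 → Yes.

Yes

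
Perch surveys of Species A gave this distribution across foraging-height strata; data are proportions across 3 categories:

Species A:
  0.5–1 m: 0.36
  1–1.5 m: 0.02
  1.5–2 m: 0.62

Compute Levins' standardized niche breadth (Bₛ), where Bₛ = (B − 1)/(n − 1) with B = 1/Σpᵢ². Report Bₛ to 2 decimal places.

Σpᵢ² = 0.36² + 0.02² + 0.62² = 0.1296 + 0.0004 + 0.3844 = 0.5144
B = 1 / 0.5144 = 1.9440
Bₛ = (B − 1)/(n − 1) = (1.9440 − 1)/(3 − 1) = 0.9440/2 = 0.4720

0.47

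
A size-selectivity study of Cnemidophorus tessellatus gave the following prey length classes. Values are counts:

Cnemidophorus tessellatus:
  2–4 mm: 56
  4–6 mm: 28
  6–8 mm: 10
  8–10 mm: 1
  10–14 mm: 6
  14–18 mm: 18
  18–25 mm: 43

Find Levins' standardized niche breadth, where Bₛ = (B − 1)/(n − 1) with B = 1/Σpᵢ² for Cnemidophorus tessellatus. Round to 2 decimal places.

0.54

Proportions for Cnemidophorus tessellatus (n=162): 56/162=0.3457, 28/162=0.1728, 10/162=0.0617, 1/162=0.0062, 6/162=0.0370, 18/162=0.1111, 43/162=0.2654
Σpᵢ² = 0.3457² + 0.1728² + 0.0617² + 0.0062² + 0.0370² + 0.1111² + 0.2654² = 0.119508 + 0.029860 + 0.003807 + 0.000038 + 0.001369 + 0.012343 + 0.070437 = 0.237362
B = 1 / 0.237362 = 4.2130
Bₛ = (B − 1)/(n − 1) = (4.2130 − 1)/(7 − 1) = 3.2130/6 = 0.5355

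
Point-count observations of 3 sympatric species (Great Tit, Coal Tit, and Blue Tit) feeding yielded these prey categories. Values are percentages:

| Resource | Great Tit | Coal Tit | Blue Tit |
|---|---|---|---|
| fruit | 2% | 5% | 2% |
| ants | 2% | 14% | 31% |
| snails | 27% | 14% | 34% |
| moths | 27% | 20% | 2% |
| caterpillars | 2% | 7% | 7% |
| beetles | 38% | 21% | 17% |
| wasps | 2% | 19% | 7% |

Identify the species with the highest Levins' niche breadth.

Coal Tit

Convert percentages to proportions (divide by 100).
Σp_Greaᵢ² = 0.02² + 0.02² + 0.27² + 0.27² + 0.02² + 0.38² + 0.02² = 0.0004 + 0.0004 + 0.0729 + 0.0729 + 0.0004 + 0.1444 + 0.0004 = 0.2918
B_Grea = 1 / 0.2918 = 3.4270
Σp_Coalᵢ² = 0.05² + 0.14² + 0.14² + 0.20² + 0.07² + 0.21² + 0.19² = 0.0025 + 0.0196 + 0.0196 + 0.0400 + 0.0049 + 0.0441 + 0.0361 = 0.1668
B_Coal = 1 / 0.1668 = 5.9952
Σp_Blueᵢ² = 0.02² + 0.31² + 0.34² + 0.02² + 0.07² + 0.17² + 0.07² = 0.0004 + 0.0961 + 0.1156 + 0.0004 + 0.0049 + 0.0289 + 0.0049 = 0.2512
B_Blue = 1 / 0.2512 = 3.9809
Highest B → broadest niche (most generalist): Coal Tit (B = 6.00).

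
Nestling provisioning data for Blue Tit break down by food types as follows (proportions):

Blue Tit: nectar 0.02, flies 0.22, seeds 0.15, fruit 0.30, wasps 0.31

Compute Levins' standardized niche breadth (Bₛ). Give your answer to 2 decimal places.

Σpᵢ² = 0.02² + 0.22² + 0.15² + 0.30² + 0.31² = 0.0004 + 0.0484 + 0.0225 + 0.0900 + 0.0961 = 0.2574
B = 1 / 0.2574 = 3.8850
Bₛ = (B − 1)/(n − 1) = (3.8850 − 1)/(5 − 1) = 2.8850/4 = 0.7213

0.72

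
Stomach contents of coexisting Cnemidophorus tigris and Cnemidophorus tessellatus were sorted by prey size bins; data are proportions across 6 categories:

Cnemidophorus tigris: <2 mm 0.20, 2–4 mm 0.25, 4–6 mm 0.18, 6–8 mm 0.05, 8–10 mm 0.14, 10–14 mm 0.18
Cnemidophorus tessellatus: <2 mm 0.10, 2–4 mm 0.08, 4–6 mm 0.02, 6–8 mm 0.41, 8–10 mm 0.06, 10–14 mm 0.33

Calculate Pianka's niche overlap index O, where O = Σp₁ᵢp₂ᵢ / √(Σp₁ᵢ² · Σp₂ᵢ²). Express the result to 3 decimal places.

0.556

Σ p₁ᵢp₂ᵢ = 0.0200 + 0.0200 + 0.0036 + 0.0205 + 0.0084 + 0.0594 = 0.1319
Σp_1ᵢ² = 0.20² + 0.25² + 0.18² + 0.05² + 0.14² + 0.18² = 0.0400 + 0.0625 + 0.0324 + 0.0025 + 0.0196 + 0.0324 = 0.1894
Σp_2ᵢ² = 0.10² + 0.08² + 0.02² + 0.41² + 0.06² + 0.33² = 0.0100 + 0.0064 + 0.0004 + 0.1681 + 0.0036 + 0.1089 = 0.2974
O = 0.1319 / √(0.1894 × 0.2974) = 0.1319 / 0.237334 = 0.55576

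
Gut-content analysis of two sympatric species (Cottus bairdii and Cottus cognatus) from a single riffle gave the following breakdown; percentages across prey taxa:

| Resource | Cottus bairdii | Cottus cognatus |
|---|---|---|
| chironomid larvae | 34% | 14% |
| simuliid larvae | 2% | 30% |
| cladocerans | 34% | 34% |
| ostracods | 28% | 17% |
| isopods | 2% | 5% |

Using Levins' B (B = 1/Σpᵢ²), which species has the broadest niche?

Convert percentages to proportions (divide by 100).
Σp_bairᵢ² = 0.34² + 0.02² + 0.34² + 0.28² + 0.02² = 0.1156 + 0.0004 + 0.1156 + 0.0784 + 0.0004 = 0.3104
B_bair = 1 / 0.3104 = 3.2216
Σp_cognᵢ² = 0.14² + 0.30² + 0.34² + 0.17² + 0.05² = 0.0196 + 0.0900 + 0.1156 + 0.0289 + 0.0025 = 0.2566
B_cogn = 1 / 0.2566 = 3.8971
Highest B → broadest niche (most generalist): Cottus cognatus (B = 3.90).

Cottus cognatus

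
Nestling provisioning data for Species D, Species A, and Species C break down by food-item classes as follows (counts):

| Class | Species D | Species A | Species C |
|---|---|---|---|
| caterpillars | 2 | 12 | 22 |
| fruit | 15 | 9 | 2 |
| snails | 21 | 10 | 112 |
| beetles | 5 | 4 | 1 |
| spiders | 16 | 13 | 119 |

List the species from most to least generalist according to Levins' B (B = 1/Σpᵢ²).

Species A > Species D > Species C

Proportions for Species D (n=59): 2/59=0.0339, 15/59=0.2542, 21/59=0.3559, 5/59=0.0847, 16/59=0.2712
Proportions for Species A (n=48): 12/48=0.2500, 9/48=0.1875, 10/48=0.2083, 4/48=0.0833, 13/48=0.2708
Proportions for Species C (n=256): 22/256=0.0859, 2/256=0.0078, 112/256=0.4375, 1/256=0.0039, 119/256=0.4648
Σp_Dᵢ² = 0.0339² + 0.2542² + 0.3559² + 0.0847² + 0.2712² = 0.001149 + 0.064618 + 0.126665 + 0.007174 + 0.073549 = 0.273155
B_D = 1 / 0.273155 = 3.6609
Σp_Aᵢ² = 0.2500² + 0.1875² + 0.2083² + 0.0833² + 0.2708² = 0.062500 + 0.035156 + 0.043389 + 0.006939 + 0.073333 = 0.221317
B_A = 1 / 0.221317 = 4.5184
Σp_Cᵢ² = 0.0859² + 0.0078² + 0.4375² + 0.0039² + 0.4648² = 0.007379 + 0.000061 + 0.191406 + 0.000015 + 0.216039 = 0.414900
B_C = 1 / 0.414900 = 2.4102
Ranking by B (broadest → narrowest): Species A (4.52) > Species D (3.66) > Species C (2.41)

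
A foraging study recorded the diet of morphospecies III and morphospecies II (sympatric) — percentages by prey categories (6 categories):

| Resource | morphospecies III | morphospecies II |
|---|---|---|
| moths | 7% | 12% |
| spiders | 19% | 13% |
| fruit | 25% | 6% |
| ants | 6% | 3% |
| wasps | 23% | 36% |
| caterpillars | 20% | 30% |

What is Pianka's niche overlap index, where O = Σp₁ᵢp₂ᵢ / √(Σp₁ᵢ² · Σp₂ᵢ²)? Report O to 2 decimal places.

0.85

Convert percentages to proportions (divide by 100).
Σ p₁ᵢp₂ᵢ = 0.0084 + 0.0247 + 0.0150 + 0.0018 + 0.0828 + 0.0600 = 0.1927
Σp_1ᵢ² = 0.07² + 0.19² + 0.25² + 0.06² + 0.23² + 0.20² = 0.0049 + 0.0361 + 0.0625 + 0.0036 + 0.0529 + 0.0400 = 0.2000
Σp_2ᵢ² = 0.12² + 0.13² + 0.06² + 0.03² + 0.36² + 0.30² = 0.0144 + 0.0169 + 0.0036 + 0.0009 + 0.1296 + 0.0900 = 0.2554
O = 0.1927 / √(0.2000 × 0.2554) = 0.1927 / 0.22601 = 0.8526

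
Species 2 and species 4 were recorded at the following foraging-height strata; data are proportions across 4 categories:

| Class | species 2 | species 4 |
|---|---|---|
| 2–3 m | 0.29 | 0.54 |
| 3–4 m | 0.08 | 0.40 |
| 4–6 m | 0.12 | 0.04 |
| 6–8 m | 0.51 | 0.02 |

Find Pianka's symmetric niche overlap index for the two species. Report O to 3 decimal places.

0.500

Σ p₁ᵢp₂ᵢ = 0.1566 + 0.0320 + 0.0048 + 0.0102 = 0.2036
Σp_1ᵢ² = 0.29² + 0.08² + 0.12² + 0.51² = 0.0841 + 0.0064 + 0.0144 + 0.2601 = 0.3650
Σp_2ᵢ² = 0.54² + 0.40² + 0.04² + 0.02² = 0.2916 + 0.1600 + 0.0016 + 0.0004 = 0.4536
O = 0.2036 / √(0.3650 × 0.4536) = 0.2036 / 0.406896 = 0.50037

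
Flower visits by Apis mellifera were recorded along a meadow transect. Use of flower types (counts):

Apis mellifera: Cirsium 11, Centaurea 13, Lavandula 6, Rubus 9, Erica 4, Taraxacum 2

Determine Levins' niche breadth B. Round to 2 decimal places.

4.74

Proportions for Apis mellifera (n=45): 11/45=0.2444, 13/45=0.2889, 6/45=0.1333, 9/45=0.2000, 4/45=0.0889, 2/45=0.0444
Σpᵢ² = 0.2444² + 0.2889² + 0.1333² + 0.2000² + 0.0889² + 0.0444² = 0.059731 + 0.083463 + 0.017769 + 0.040000 + 0.007903 + 0.001971 = 0.210837
B = 1 / 0.210837 = 4.7430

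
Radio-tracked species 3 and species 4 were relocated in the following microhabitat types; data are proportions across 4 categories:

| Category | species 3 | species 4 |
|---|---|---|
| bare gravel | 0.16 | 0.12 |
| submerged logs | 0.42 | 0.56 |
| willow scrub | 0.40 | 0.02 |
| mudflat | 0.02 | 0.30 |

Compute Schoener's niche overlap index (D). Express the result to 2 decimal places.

0.58

Σ|p₁ᵢ − p₂ᵢ| = 0.04 + 0.14 + 0.38 + 0.28 = 0.84
D = 1 − ½ × 0.84 = 1 − 0.420 = 0.5800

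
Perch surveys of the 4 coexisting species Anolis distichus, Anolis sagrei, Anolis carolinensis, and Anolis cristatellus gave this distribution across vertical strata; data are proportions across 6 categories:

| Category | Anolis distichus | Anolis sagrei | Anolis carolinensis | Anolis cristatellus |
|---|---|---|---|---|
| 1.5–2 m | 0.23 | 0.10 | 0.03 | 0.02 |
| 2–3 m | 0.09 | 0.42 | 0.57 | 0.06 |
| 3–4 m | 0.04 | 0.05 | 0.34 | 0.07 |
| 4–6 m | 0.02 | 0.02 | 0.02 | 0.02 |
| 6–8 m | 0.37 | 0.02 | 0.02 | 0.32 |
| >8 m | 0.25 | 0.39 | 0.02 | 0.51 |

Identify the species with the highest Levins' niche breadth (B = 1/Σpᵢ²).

Σp_distᵢ² = 0.23² + 0.09² + 0.04² + 0.02² + 0.37² + 0.25² = 0.0529 + 0.0081 + 0.0016 + 0.0004 + 0.1369 + 0.0625 = 0.2624
B_dist = 1 / 0.2624 = 3.8110
Σp_sagrᵢ² = 0.10² + 0.42² + 0.05² + 0.02² + 0.02² + 0.39² = 0.0100 + 0.1764 + 0.0025 + 0.0004 + 0.0004 + 0.1521 = 0.3418
B_sagr = 1 / 0.3418 = 2.9257
Σp_caroᵢ² = 0.03² + 0.57² + 0.34² + 0.02² + 0.02² + 0.02² = 0.0009 + 0.3249 + 0.1156 + 0.0004 + 0.0004 + 0.0004 = 0.4426
B_caro = 1 / 0.4426 = 2.2594
Σp_crisᵢ² = 0.02² + 0.06² + 0.07² + 0.02² + 0.32² + 0.51² = 0.0004 + 0.0036 + 0.0049 + 0.0004 + 0.1024 + 0.2601 = 0.3718
B_cris = 1 / 0.3718 = 2.6896
Highest B → broadest niche (most generalist): Anolis distichus (B = 3.81).

Anolis distichus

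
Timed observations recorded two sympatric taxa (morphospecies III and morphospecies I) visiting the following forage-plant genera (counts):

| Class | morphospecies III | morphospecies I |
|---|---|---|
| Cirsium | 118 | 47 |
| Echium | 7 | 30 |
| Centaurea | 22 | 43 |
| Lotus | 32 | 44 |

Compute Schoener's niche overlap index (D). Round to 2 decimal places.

0.63

Proportions for morphospecies III (n=179): 118/179=0.6592, 7/179=0.0391, 22/179=0.1229, 32/179=0.1788
Proportions for morphospecies I (n=164): 47/164=0.2866, 30/164=0.1829, 43/164=0.2622, 44/164=0.2683
Σ|p₁ᵢ − p₂ᵢ| = 0.3726 + 0.1438 + 0.1393 + 0.0895 = 0.7452
D = 1 − ½ × 0.7452 = 1 − 0.37260 = 0.62740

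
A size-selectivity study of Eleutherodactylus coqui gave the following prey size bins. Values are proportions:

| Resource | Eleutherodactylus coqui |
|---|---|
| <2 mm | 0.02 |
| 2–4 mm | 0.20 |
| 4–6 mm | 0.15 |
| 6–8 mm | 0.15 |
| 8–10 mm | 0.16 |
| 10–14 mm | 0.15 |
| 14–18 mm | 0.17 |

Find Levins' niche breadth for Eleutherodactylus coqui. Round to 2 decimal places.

6.16

Σpᵢ² = 0.02² + 0.20² + 0.15² + 0.15² + 0.16² + 0.15² + 0.17² = 0.0004 + 0.0400 + 0.0225 + 0.0225 + 0.0256 + 0.0225 + 0.0289 = 0.1624
B = 1 / 0.1624 = 6.1576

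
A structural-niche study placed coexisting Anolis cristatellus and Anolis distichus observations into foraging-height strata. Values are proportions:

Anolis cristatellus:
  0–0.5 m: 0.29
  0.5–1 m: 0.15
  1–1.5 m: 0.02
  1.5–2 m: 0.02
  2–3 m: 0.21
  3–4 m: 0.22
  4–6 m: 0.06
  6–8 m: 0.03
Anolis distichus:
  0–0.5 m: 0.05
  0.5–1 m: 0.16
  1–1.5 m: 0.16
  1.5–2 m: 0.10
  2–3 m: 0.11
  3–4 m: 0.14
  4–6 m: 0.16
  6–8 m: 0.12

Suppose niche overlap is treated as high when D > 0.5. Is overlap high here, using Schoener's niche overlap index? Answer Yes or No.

Σ|p₁ᵢ − p₂ᵢ| = 0.24 + 0.01 + 0.14 + 0.08 + 0.10 + 0.08 + 0.10 + 0.09 = 0.84
D = 1 − ½ × 0.84 = 1 − 0.420 = 0.5800
D = 0.5800 > 0.5 → Yes.

Yes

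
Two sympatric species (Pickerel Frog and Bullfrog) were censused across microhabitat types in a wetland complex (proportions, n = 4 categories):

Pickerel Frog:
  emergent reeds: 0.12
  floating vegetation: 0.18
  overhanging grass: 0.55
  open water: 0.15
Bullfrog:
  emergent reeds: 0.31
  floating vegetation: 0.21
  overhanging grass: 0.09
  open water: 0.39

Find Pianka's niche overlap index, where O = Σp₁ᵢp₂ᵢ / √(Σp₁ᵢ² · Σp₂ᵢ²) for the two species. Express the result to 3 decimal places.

Σ p₁ᵢp₂ᵢ = 0.0372 + 0.0378 + 0.0495 + 0.0585 = 0.1830
Σp_1ᵢ² = 0.12² + 0.18² + 0.55² + 0.15² = 0.0144 + 0.0324 + 0.3025 + 0.0225 = 0.3718
Σp_2ᵢ² = 0.31² + 0.21² + 0.09² + 0.39² = 0.0961 + 0.0441 + 0.0081 + 0.1521 = 0.3004
O = 0.1830 / √(0.3718 × 0.3004) = 0.1830 / 0.334199 = 0.54758

0.548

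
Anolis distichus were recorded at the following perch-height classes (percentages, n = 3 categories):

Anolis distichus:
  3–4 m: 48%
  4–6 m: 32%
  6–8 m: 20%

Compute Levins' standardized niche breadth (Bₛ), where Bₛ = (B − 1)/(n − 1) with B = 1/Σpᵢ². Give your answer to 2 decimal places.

0.84

Convert percentages to proportions (divide by 100).
Σpᵢ² = 0.48² + 0.32² + 0.20² = 0.2304 + 0.1024 + 0.0400 = 0.3728
B = 1 / 0.3728 = 2.6824
Bₛ = (B − 1)/(n − 1) = (2.6824 − 1)/(3 − 1) = 1.6824/2 = 0.8412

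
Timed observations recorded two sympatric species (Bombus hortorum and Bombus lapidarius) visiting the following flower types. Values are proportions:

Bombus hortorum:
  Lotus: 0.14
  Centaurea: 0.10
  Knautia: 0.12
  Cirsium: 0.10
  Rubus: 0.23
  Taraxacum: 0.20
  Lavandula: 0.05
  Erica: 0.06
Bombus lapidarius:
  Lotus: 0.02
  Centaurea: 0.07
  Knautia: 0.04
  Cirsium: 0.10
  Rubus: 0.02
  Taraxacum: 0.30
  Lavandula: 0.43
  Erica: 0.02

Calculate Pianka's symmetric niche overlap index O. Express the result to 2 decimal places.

Σ p₁ᵢp₂ᵢ = 0.0028 + 0.0070 + 0.0048 + 0.0100 + 0.0046 + 0.0600 + 0.0215 + 0.0012 = 0.1119
Σp_1ᵢ² = 0.14² + 0.10² + 0.12² + 0.10² + 0.23² + 0.20² + 0.05² + 0.06² = 0.0196 + 0.0100 + 0.0144 + 0.0100 + 0.0529 + 0.0400 + 0.0025 + 0.0036 = 0.1530
Σp_2ᵢ² = 0.02² + 0.07² + 0.04² + 0.10² + 0.02² + 0.30² + 0.43² + 0.02² = 0.0004 + 0.0049 + 0.0016 + 0.0100 + 0.0004 + 0.0900 + 0.1849 + 0.0004 = 0.2926
O = 0.1119 / √(0.1530 × 0.2926) = 0.1119 / 0.21158 = 0.5289

0.53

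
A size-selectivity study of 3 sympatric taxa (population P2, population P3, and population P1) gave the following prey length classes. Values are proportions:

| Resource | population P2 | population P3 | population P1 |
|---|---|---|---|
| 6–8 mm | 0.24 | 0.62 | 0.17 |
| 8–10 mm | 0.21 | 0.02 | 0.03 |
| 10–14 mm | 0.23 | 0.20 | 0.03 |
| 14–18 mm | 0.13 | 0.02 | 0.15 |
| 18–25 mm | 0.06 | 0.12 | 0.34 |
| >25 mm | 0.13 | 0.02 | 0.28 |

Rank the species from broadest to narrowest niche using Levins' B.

Σp_P2ᵢ² = 0.24² + 0.21² + 0.23² + 0.13² + 0.06² + 0.13² = 0.0576 + 0.0441 + 0.0529 + 0.0169 + 0.0036 + 0.0169 = 0.1920
B_P2 = 1 / 0.1920 = 5.2083
Σp_P3ᵢ² = 0.62² + 0.02² + 0.20² + 0.02² + 0.12² + 0.02² = 0.3844 + 0.0004 + 0.0400 + 0.0004 + 0.0144 + 0.0004 = 0.4400
B_P3 = 1 / 0.4400 = 2.2727
Σp_P1ᵢ² = 0.17² + 0.03² + 0.03² + 0.15² + 0.34² + 0.28² = 0.0289 + 0.0009 + 0.0009 + 0.0225 + 0.1156 + 0.0784 = 0.2472
B_P1 = 1 / 0.2472 = 4.0453
Ranking by B (broadest → narrowest): population P2 (5.21) > population P1 (4.05) > population P3 (2.27)

population P2 > population P1 > population P3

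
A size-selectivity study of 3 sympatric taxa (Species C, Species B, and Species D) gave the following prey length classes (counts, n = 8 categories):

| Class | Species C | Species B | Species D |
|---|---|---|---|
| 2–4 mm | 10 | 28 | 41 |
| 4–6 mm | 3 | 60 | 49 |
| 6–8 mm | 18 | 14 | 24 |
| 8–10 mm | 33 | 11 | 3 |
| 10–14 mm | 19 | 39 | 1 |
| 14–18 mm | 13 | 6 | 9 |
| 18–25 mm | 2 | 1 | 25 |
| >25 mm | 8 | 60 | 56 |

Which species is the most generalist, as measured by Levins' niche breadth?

Proportions for Species C (n=106): 10/106=0.0943, 3/106=0.0283, 18/106=0.1698, 33/106=0.3113, 19/106=0.1792, 13/106=0.1226, 2/106=0.0189, 8/106=0.0755
Proportions for Species B (n=219): 28/219=0.1279, 60/219=0.2740, 14/219=0.0639, 11/219=0.0502, 39/219=0.1781, 6/219=0.0274, 1/219=0.0046, 60/219=0.2740
Proportions for Species D (n=208): 41/208=0.1971, 49/208=0.2356, 24/208=0.1154, 3/208=0.0144, 1/208=0.0048, 9/208=0.0433, 25/208=0.1202, 56/208=0.2692
Σp_Cᵢ² = 0.0943² + 0.0283² + 0.1698² + 0.3113² + 0.1792² + 0.1226² + 0.0189² + 0.0755² = 0.008892 + 0.000801 + 0.028832 + 0.096908 + 0.032113 + 0.015031 + 0.000357 + 0.005700 = 0.188634
B_C = 1 / 0.188634 = 5.3013
Σp_Bᵢ² = 0.1279² + 0.2740² + 0.0639² + 0.0502² + 0.1781² + 0.0274² + 0.0046² + 0.2740² = 0.016358 + 0.075076 + 0.004083 + 0.002520 + 0.031720 + 0.000751 + 0.000021 + 0.075076 = 0.205605
B_B = 1 / 0.205605 = 4.8637
Σp_Dᵢ² = 0.1971² + 0.2356² + 0.1154² + 0.0144² + 0.0048² + 0.0433² + 0.1202² + 0.2692² = 0.038848 + 0.055507 + 0.013317 + 0.000207 + 0.000023 + 0.001875 + 0.014448 + 0.072469 = 0.196694
B_D = 1 / 0.196694 = 5.0840
Highest B → broadest niche (most generalist): Species C (B = 5.30).

Species C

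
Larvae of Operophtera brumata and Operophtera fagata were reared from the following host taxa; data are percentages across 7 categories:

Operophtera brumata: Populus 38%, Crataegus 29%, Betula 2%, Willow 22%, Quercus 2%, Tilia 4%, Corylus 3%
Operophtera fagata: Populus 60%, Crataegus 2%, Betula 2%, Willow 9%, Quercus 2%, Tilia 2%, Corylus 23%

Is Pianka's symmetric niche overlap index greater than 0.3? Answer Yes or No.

Convert percentages to proportions (divide by 100).
Σ p₁ᵢp₂ᵢ = 0.2280 + 0.0058 + 0.0004 + 0.0198 + 0.0004 + 0.0008 + 0.0069 = 0.2621
Σp_1ᵢ² = 0.38² + 0.29² + 0.02² + 0.22² + 0.02² + 0.04² + 0.03² = 0.1444 + 0.0841 + 0.0004 + 0.0484 + 0.0004 + 0.0016 + 0.0009 = 0.2802
Σp_2ᵢ² = 0.60² + 0.02² + 0.02² + 0.09² + 0.02² + 0.02² + 0.23² = 0.3600 + 0.0004 + 0.0004 + 0.0081 + 0.0004 + 0.0004 + 0.0529 = 0.4226
O = 0.2621 / √(0.2802 × 0.4226) = 0.2621 / 0.34411 = 0.7617
O = 0.7617 > 0.3 → Yes.

Yes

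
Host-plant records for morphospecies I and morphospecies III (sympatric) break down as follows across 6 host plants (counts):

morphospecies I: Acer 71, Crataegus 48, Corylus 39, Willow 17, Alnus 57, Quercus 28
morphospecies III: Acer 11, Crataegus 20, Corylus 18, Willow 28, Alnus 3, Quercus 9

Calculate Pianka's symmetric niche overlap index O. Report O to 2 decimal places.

Proportions for morphospecies I (n=260): 71/260=0.2731, 48/260=0.1846, 39/260=0.1500, 17/260=0.0654, 57/260=0.2192, 28/260=0.1077
Proportions for morphospecies III (n=89): 11/89=0.1236, 20/89=0.2247, 18/89=0.2022, 28/89=0.3146, 3/89=0.0337, 9/89=0.1011
Σ p₁ᵢp₂ᵢ = 0.033755 + 0.041480 + 0.030330 + 0.020575 + 0.007387 + 0.010888 = 0.144415
Σp_1ᵢ² = 0.2731² + 0.1846² + 0.1500² + 0.0654² + 0.2192² + 0.1077² = 0.074584 + 0.034077 + 0.022500 + 0.004277 + 0.048049 + 0.011599 = 0.195086
Σp_2ᵢ² = 0.1236² + 0.2247² + 0.2022² + 0.3146² + 0.0337² + 0.1011² = 0.015277 + 0.050490 + 0.040885 + 0.098973 + 0.001136 + 0.010221 = 0.216982
O = 0.144415 / √(0.195086 × 0.216982) = 0.144415 / 0.2057429 = 0.7019

0.70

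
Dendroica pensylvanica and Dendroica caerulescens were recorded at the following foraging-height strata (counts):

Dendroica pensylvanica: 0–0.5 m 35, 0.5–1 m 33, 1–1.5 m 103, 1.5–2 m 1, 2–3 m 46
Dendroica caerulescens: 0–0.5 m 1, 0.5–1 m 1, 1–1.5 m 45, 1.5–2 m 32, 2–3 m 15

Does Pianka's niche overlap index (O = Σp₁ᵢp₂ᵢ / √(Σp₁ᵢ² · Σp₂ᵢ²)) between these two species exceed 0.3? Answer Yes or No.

Proportions for Dendroica pensylvanica (n=218): 35/218=0.1606, 33/218=0.1514, 103/218=0.4725, 1/218=0.0046, 46/218=0.2110
Proportions for Dendroica caerulescens (n=94): 1/94=0.0106, 1/94=0.0106, 45/94=0.4787, 32/94=0.3404, 15/94=0.1596
Σ p₁ᵢp₂ᵢ = 0.001702 + 0.001605 + 0.226186 + 0.001566 + 0.033676 = 0.264735
Σp_1ᵢ² = 0.1606² + 0.1514² + 0.4725² + 0.0046² + 0.2110² = 0.025792 + 0.022922 + 0.223256 + 0.000021 + 0.044521 = 0.316512
Σp_2ᵢ² = 0.0106² + 0.0106² + 0.4787² + 0.3404² + 0.1596² = 0.000112 + 0.000112 + 0.229154 + 0.115872 + 0.025472 = 0.370722
O = 0.264735 / √(0.316512 × 0.370722) = 0.264735 / 0.3425463 = 0.7728
O = 0.7728 > 0.3 → Yes.

Yes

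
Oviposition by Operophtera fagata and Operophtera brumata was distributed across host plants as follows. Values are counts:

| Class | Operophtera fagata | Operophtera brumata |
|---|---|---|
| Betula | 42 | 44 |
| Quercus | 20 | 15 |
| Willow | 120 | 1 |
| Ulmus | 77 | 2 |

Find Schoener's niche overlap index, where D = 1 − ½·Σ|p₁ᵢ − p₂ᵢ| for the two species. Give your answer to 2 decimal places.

0.29

Proportions for Operophtera fagata (n=259): 42/259=0.1622, 20/259=0.0772, 120/259=0.4633, 77/259=0.2973
Proportions for Operophtera brumata (n=62): 44/62=0.7097, 15/62=0.2419, 1/62=0.0161, 2/62=0.0323
Σ|p₁ᵢ − p₂ᵢ| = 0.5475 + 0.1647 + 0.4472 + 0.2650 = 1.4244
D = 1 − ½ × 1.4244 = 1 − 0.71220 = 0.28780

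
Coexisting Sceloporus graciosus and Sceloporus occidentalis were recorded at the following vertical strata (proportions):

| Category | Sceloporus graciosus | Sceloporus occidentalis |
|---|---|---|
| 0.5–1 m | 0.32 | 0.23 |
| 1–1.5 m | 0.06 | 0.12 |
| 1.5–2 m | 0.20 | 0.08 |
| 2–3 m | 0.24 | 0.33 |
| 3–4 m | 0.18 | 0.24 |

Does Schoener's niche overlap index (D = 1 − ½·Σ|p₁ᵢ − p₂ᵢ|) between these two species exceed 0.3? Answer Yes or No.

Σ|p₁ᵢ − p₂ᵢ| = 0.09 + 0.06 + 0.12 + 0.09 + 0.06 = 0.42
D = 1 − ½ × 0.42 = 1 − 0.210 = 0.7900
D = 0.7900 > 0.3 → Yes.

Yes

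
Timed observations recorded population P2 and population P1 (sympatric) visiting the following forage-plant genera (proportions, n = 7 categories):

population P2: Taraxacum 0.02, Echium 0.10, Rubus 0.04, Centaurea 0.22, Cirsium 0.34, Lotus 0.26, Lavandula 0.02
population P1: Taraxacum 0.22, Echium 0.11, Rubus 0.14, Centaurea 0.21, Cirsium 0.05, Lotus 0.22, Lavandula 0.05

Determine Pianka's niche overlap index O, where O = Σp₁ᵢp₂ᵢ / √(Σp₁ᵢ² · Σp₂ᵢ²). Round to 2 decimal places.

Σ p₁ᵢp₂ᵢ = 0.0044 + 0.0110 + 0.0056 + 0.0462 + 0.0170 + 0.0572 + 0.0010 = 0.1424
Σp_1ᵢ² = 0.02² + 0.10² + 0.04² + 0.22² + 0.34² + 0.26² + 0.02² = 0.0004 + 0.0100 + 0.0016 + 0.0484 + 0.1156 + 0.0676 + 0.0004 = 0.2440
Σp_2ᵢ² = 0.22² + 0.11² + 0.14² + 0.21² + 0.05² + 0.22² + 0.05² = 0.0484 + 0.0121 + 0.0196 + 0.0441 + 0.0025 + 0.0484 + 0.0025 = 0.1776
O = 0.1424 / √(0.2440 × 0.1776) = 0.1424 / 0.20817 = 0.6841

0.68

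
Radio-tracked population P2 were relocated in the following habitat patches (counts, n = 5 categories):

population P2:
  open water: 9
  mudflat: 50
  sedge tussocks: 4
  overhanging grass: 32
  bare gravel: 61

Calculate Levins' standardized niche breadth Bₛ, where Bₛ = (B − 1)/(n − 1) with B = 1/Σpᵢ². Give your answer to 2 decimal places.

Proportions for population P2 (n=156): 9/156=0.0577, 50/156=0.3205, 4/156=0.0256, 32/156=0.2051, 61/156=0.3910
Σpᵢ² = 0.0577² + 0.3205² + 0.0256² + 0.2051² + 0.3910² = 0.003329 + 0.102720 + 0.000655 + 0.042066 + 0.152881 = 0.301651
B = 1 / 0.301651 = 3.3151
Bₛ = (B − 1)/(n − 1) = (3.3151 − 1)/(5 − 1) = 2.3151/4 = 0.5788

0.58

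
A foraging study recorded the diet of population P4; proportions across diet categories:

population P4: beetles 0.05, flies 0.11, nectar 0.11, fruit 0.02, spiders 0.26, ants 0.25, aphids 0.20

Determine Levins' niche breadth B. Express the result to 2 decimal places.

5.07

Σpᵢ² = 0.05² + 0.11² + 0.11² + 0.02² + 0.26² + 0.25² + 0.20² = 0.0025 + 0.0121 + 0.0121 + 0.0004 + 0.0676 + 0.0625 + 0.0400 = 0.1972
B = 1 / 0.1972 = 5.0710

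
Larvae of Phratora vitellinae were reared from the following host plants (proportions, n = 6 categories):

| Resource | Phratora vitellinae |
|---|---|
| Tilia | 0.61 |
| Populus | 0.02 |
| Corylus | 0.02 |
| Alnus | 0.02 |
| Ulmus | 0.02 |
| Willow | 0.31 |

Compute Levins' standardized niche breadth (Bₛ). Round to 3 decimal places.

Σpᵢ² = 0.61² + 0.02² + 0.02² + 0.02² + 0.02² + 0.31² = 0.3721 + 0.0004 + 0.0004 + 0.0004 + 0.0004 + 0.0961 = 0.4698
B = 1 / 0.4698 = 2.12857
Bₛ = (B − 1)/(n − 1) = (2.12857 − 1)/(6 − 1) = 1.12857/5 = 0.22571

0.226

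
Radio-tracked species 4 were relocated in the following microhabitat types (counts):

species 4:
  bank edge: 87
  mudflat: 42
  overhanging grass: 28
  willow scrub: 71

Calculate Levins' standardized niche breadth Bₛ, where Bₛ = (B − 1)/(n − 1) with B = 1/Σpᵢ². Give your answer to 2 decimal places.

Proportions for species 4 (n=228): 87/228=0.3816, 42/228=0.1842, 28/228=0.1228, 71/228=0.3114
Σpᵢ² = 0.3816² + 0.1842² + 0.1228² + 0.3114² = 0.145619 + 0.033930 + 0.015080 + 0.096970 = 0.291599
B = 1 / 0.291599 = 3.4294
Bₛ = (B − 1)/(n − 1) = (3.4294 − 1)/(4 − 1) = 2.4294/3 = 0.8098

0.81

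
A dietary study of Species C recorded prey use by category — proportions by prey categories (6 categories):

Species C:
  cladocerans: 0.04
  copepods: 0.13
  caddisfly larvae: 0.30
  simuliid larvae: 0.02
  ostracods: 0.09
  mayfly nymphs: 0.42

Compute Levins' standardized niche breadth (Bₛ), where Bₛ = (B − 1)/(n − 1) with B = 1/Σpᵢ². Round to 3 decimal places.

0.482

Σpᵢ² = 0.04² + 0.13² + 0.30² + 0.02² + 0.09² + 0.42² = 0.0016 + 0.0169 + 0.0900 + 0.0004 + 0.0081 + 0.1764 = 0.2934
B = 1 / 0.2934 = 3.40832
Bₛ = (B − 1)/(n − 1) = (3.40832 − 1)/(6 − 1) = 2.40832/5 = 0.48166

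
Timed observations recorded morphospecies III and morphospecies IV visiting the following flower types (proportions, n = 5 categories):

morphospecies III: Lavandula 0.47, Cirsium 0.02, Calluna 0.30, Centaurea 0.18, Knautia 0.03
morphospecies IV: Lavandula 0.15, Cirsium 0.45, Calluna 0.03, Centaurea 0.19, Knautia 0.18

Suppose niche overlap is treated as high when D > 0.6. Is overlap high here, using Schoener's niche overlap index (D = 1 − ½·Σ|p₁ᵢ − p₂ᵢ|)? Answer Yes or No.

No

Σ|p₁ᵢ − p₂ᵢ| = 0.32 + 0.43 + 0.27 + 0.01 + 0.15 = 1.18
D = 1 − ½ × 1.18 = 1 − 0.590 = 0.4100
D = 0.4100 < 0.6 → No.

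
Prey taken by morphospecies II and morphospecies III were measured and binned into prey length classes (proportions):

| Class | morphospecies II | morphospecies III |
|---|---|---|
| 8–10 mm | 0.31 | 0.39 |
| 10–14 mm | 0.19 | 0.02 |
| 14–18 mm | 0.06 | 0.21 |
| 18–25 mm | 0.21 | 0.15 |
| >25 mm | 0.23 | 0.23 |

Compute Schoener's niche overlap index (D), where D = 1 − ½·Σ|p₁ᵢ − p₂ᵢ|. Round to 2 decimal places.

Σ|p₁ᵢ − p₂ᵢ| = 0.08 + 0.17 + 0.15 + 0.06 + 0.00 = 0.46
D = 1 − ½ × 0.46 = 1 − 0.230 = 0.7700

0.77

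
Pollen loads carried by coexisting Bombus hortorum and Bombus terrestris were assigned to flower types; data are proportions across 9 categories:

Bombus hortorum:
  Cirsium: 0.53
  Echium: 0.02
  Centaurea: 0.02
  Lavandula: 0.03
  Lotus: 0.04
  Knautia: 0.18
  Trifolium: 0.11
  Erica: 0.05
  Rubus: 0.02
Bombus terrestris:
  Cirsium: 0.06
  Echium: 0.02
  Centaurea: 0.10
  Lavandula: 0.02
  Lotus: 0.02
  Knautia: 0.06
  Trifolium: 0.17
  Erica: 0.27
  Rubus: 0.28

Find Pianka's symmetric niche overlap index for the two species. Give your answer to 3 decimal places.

0.328

Σ p₁ᵢp₂ᵢ = 0.0318 + 0.0004 + 0.0020 + 0.0006 + 0.0008 + 0.0108 + 0.0187 + 0.0135 + 0.0056 = 0.0842
Σp_1ᵢ² = 0.53² + 0.02² + 0.02² + 0.03² + 0.04² + 0.18² + 0.11² + 0.05² + 0.02² = 0.2809 + 0.0004 + 0.0004 + 0.0009 + 0.0016 + 0.0324 + 0.0121 + 0.0025 + 0.0004 = 0.3316
Σp_2ᵢ² = 0.06² + 0.02² + 0.10² + 0.02² + 0.02² + 0.06² + 0.17² + 0.27² + 0.28² = 0.0036 + 0.0004 + 0.0100 + 0.0004 + 0.0004 + 0.0036 + 0.0289 + 0.0729 + 0.0784 = 0.1986
O = 0.0842 / √(0.3316 × 0.1986) = 0.0842 / 0.256624 = 0.32811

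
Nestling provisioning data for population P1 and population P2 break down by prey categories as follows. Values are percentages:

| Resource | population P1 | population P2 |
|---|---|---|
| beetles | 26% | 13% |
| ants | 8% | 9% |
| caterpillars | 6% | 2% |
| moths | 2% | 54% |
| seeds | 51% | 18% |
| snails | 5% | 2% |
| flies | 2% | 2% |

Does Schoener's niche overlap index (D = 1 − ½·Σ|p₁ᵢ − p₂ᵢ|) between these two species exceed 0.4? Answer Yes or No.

Yes

Convert percentages to proportions (divide by 100).
Σ|p₁ᵢ − p₂ᵢ| = 0.13 + 0.01 + 0.04 + 0.52 + 0.33 + 0.03 + 0.00 = 1.06
D = 1 − ½ × 1.06 = 1 − 0.530 = 0.4700
D = 0.4700 > 0.4 → Yes.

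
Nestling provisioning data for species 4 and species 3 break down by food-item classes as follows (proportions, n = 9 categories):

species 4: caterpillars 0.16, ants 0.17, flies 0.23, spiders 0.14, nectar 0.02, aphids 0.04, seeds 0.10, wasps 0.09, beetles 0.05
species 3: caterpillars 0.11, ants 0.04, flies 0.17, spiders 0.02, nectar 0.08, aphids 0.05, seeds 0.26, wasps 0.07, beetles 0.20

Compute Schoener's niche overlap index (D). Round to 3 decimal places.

Σ|p₁ᵢ − p₂ᵢ| = 0.05 + 0.13 + 0.06 + 0.12 + 0.06 + 0.01 + 0.16 + 0.02 + 0.15 = 0.76
D = 1 − ½ × 0.76 = 1 − 0.380 = 0.62000

0.620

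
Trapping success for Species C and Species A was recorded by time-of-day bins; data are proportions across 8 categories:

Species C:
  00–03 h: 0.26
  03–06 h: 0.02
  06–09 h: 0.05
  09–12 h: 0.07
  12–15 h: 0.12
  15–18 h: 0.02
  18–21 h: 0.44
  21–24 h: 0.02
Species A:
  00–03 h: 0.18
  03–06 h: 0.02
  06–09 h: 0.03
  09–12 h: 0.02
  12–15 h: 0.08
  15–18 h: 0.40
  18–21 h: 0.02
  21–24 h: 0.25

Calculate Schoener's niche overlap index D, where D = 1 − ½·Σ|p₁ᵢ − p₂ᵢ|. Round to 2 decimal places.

0.39

Σ|p₁ᵢ − p₂ᵢ| = 0.08 + 0.00 + 0.02 + 0.05 + 0.04 + 0.38 + 0.42 + 0.23 = 1.22
D = 1 − ½ × 1.22 = 1 − 0.610 = 0.3900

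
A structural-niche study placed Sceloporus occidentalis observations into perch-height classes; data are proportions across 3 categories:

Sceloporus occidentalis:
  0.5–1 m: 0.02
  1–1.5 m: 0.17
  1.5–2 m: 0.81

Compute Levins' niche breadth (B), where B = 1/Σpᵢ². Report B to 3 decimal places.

1.459

Σpᵢ² = 0.02² + 0.17² + 0.81² = 0.0004 + 0.0289 + 0.6561 = 0.6854
B = 1 / 0.6854 = 1.45900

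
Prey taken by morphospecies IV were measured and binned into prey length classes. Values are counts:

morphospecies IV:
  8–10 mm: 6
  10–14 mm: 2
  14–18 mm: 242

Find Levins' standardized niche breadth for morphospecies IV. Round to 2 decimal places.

Proportions for morphospecies IV (n=250): 6/250=0.0240, 2/250=0.0080, 242/250=0.9680
Σpᵢ² = 0.0240² + 0.0080² + 0.9680² = 0.000576 + 0.000064 + 0.937024 = 0.937664
B = 1 / 0.937664 = 1.0665
Bₛ = (B − 1)/(n − 1) = (1.0665 − 1)/(3 − 1) = 0.0665/2 = 0.0333

0.03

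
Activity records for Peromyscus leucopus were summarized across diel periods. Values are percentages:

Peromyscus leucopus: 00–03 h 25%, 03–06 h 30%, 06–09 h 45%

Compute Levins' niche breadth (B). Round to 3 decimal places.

Convert percentages to proportions (divide by 100).
Σpᵢ² = 0.25² + 0.30² + 0.45² = 0.0625 + 0.0900 + 0.2025 = 0.3550
B = 1 / 0.3550 = 2.81690

2.817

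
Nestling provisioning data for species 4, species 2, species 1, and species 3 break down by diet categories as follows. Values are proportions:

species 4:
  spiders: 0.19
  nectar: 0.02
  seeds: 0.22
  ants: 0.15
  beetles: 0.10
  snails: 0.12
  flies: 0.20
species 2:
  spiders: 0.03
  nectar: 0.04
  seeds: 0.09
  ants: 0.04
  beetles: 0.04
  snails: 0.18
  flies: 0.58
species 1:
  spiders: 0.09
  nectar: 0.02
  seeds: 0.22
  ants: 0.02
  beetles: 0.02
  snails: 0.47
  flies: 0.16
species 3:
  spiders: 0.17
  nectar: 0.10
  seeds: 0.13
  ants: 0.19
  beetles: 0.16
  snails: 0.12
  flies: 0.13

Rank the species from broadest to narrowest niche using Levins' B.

Σp_4ᵢ² = 0.19² + 0.02² + 0.22² + 0.15² + 0.10² + 0.12² + 0.20² = 0.0361 + 0.0004 + 0.0484 + 0.0225 + 0.0100 + 0.0144 + 0.0400 = 0.1718
B_4 = 1 / 0.1718 = 5.8207
Σp_2ᵢ² = 0.03² + 0.04² + 0.09² + 0.04² + 0.04² + 0.18² + 0.58² = 0.0009 + 0.0016 + 0.0081 + 0.0016 + 0.0016 + 0.0324 + 0.3364 = 0.3826
B_2 = 1 / 0.3826 = 2.6137
Σp_1ᵢ² = 0.09² + 0.02² + 0.22² + 0.02² + 0.02² + 0.47² + 0.16² = 0.0081 + 0.0004 + 0.0484 + 0.0004 + 0.0004 + 0.2209 + 0.0256 = 0.3042
B_1 = 1 / 0.3042 = 3.2873
Σp_3ᵢ² = 0.17² + 0.10² + 0.13² + 0.19² + 0.16² + 0.12² + 0.13² = 0.0289 + 0.0100 + 0.0169 + 0.0361 + 0.0256 + 0.0144 + 0.0169 = 0.1488
B_3 = 1 / 0.1488 = 6.7204
Ranking by B (broadest → narrowest): species 3 (6.72) > species 4 (5.82) > species 1 (3.29) > species 2 (2.61)

species 3 > species 4 > species 1 > species 2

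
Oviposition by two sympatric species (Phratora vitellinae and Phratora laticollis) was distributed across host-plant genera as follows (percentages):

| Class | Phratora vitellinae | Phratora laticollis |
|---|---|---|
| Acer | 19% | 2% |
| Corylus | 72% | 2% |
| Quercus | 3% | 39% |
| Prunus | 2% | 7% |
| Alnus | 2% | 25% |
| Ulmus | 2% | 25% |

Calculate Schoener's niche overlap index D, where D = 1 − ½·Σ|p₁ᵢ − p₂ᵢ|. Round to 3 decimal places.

0.130

Convert percentages to proportions (divide by 100).
Σ|p₁ᵢ − p₂ᵢ| = 0.17 + 0.70 + 0.36 + 0.05 + 0.23 + 0.23 = 1.74
D = 1 − ½ × 1.74 = 1 − 0.870 = 0.13000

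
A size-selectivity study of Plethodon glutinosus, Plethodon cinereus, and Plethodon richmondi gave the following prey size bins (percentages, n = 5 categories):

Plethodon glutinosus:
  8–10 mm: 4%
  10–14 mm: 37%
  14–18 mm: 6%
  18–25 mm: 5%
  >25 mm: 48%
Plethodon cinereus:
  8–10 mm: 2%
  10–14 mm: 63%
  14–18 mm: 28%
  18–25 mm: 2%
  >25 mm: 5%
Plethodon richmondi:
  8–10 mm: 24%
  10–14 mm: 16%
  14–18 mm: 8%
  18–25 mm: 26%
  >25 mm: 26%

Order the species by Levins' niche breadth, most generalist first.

Convert percentages to proportions (divide by 100).
Σp_glutᵢ² = 0.04² + 0.37² + 0.06² + 0.05² + 0.48² = 0.0016 + 0.1369 + 0.0036 + 0.0025 + 0.2304 = 0.3750
B_glut = 1 / 0.3750 = 2.6667
Σp_cineᵢ² = 0.02² + 0.63² + 0.28² + 0.02² + 0.05² = 0.0004 + 0.3969 + 0.0784 + 0.0004 + 0.0025 = 0.4786
B_cine = 1 / 0.4786 = 2.0894
Σp_richᵢ² = 0.24² + 0.16² + 0.08² + 0.26² + 0.26² = 0.0576 + 0.0256 + 0.0064 + 0.0676 + 0.0676 = 0.2248
B_rich = 1 / 0.2248 = 4.4484
Ranking by B (broadest → narrowest): Plethodon richmondi (4.45) > Plethodon glutinosus (2.67) > Plethodon cinereus (2.09)

Plethodon richmondi > Plethodon glutinosus > Plethodon cinereus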